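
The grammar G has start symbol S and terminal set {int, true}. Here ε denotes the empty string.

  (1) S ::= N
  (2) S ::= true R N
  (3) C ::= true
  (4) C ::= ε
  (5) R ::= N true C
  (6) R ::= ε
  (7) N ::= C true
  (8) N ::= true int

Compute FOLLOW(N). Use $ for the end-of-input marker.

{$, true}

FIRST(C) = {ε, true}
FIRST(N) = {true}  (via C true)
FIRST(S) = {true}  (via N)
FIRST(R) = {ε, true}  (via N true C)
FOLLOW(S) includes $ since S is the start symbol.
FOLLOW(S): S appears on no right-hand side. Thus FOLLOW(S) = {$}.
FOLLOW(R): in S::=true R N, R is followed by N with FIRST {true}. Thus FOLLOW(R) = {true}.
FOLLOW(C): in R::=N true C, the suffix after C is empty, so FOLLOW(C) ⊇ FOLLOW(R) = {true}; in N::=C true, C is followed by true with FIRST {true}. Thus FOLLOW(C) = {true}.
FOLLOW(N): in S::=N, the suffix after N is empty, so FOLLOW(N) ⊇ FOLLOW(S) = {$}; in S::=true R N, the suffix after N is empty, so FOLLOW(N) ⊇ FOLLOW(S) = {$}; in R::=N true C, N is followed by true C with FIRST {true}. Thus FOLLOW(N) = {$, true}.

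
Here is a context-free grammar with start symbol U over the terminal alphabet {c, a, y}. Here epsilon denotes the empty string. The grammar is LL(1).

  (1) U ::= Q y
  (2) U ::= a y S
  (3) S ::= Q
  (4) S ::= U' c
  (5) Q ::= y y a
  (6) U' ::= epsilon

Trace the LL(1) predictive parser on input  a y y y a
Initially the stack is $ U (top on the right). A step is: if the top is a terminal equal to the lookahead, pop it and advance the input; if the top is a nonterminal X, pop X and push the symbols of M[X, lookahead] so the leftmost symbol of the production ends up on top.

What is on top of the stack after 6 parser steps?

step 1: stack=$ U  input=a y y y a $  — expand U ::= a y S
step 2: stack=$ S y a  input=a y y y a $  — match a
step 3: stack=$ S y  input=y y y a $  — match y
step 4: stack=$ S  input=y y a $  — expand S ::= Q
step 5: stack=$ Q  input=y y a $  — expand Q ::= y y a
step 6: stack=$ a y y  input=y y a $  — match y
Stack after step 6: $ a y (top = y).

y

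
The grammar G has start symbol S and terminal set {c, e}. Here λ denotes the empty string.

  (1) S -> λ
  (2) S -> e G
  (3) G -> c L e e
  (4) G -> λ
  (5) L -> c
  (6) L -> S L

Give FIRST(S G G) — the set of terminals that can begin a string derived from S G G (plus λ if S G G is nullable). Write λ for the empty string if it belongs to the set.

{λ, c, e}

FIRST(S): from S->λ we get {λ}; from S->e G we get {e}. So FIRST(S) = {λ, e}.
FIRST(G): from G->c L e e we get {c}; from G->λ we get {λ}. So FIRST(G) = {λ, c}.
FIRST(L): from L->c we get {c}; from L->S L we get {c, e}. So FIRST(L) = {c, e}.
FIRST(S G G): take FIRST of each symbol in turn, carrying on past any symbol whose FIRST contains λ; result {λ, c, e}.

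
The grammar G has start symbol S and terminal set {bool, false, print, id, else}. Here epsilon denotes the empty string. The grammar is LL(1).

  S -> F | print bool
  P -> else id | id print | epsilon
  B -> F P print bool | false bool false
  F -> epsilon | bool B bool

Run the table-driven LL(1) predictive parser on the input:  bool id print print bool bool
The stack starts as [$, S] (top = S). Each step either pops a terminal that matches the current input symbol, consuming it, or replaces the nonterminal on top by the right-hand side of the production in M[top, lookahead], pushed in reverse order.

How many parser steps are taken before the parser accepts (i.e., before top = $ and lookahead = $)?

step 1: stack=$ S  input=bool id print print bool bool $  — expand S -> F
step 2: stack=$ F  input=bool id print print bool bool $  — expand F -> bool B bool
step 3: stack=$ bool B bool  input=bool id print print bool bool $  — match bool
step 4: stack=$ bool B  input=id print print bool bool $  — expand B -> F P print bool
step 5: stack=$ bool bool print P F  input=id print print bool bool $  — expand F -> epsilon
step 6: stack=$ bool bool print P  input=id print print bool bool $  — expand P -> id print
step 7: stack=$ bool bool print print id  input=id print print bool bool $  — match id
step 8: stack=$ bool bool print print  input=print print bool bool $  — match print
step 9: stack=$ bool bool print  input=print bool bool $  — match print
step 10: stack=$ bool bool  input=bool bool $  — match bool
step 11: stack=$ bool  input=bool $  — match bool
Accept reached after 11 steps.

11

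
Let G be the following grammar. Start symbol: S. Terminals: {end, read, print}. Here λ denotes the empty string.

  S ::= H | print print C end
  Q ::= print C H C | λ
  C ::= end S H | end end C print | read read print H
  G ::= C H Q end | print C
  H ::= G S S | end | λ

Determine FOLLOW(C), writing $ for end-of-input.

FIRST(Q): from Q::=print C H C we get {print}; from Q::=λ we get {λ}. So FIRST(Q) = {λ, print}.
FIRST(C): from C::=end S H we get {end}; from C::=end end C print we get {end}; from C::=read read print H we get {read}. So FIRST(C) = {end, read}.
FIRST(G): from G::=C H Q end we get {end, read}; from G::=print C we get {print}. So FIRST(G) = {end, print, read}.
FIRST(H): from H::=G S S we get {end, print, read}; from H::=end we get {end}; from H::=λ we get {λ}. So FIRST(H) = {λ, end, print, read}.
FIRST(S): from S::=H we get {λ, end, print, read}; from S::=print print C end we get {print}. So FIRST(S) = {λ, end, print, read}.
FOLLOW(S) includes $ since S is the start symbol.
FOLLOW(Q): in G::=C H Q end, Q is followed by end with FIRST {end}. Thus FOLLOW(Q) = {end}.
FOLLOW(S): in C::=end S H, S is followed by H with FIRST {λ, end, print, read}; in C::=end S H, the suffix after S is nullable, so FOLLOW(S) ⊇ FOLLOW(C) = {$, end, print, read}; in H::=G S S (occurrence 1), S is followed by S with FIRST {λ, end, print, read}; in H::=G S S (occurrence 1), the suffix after S is nullable, so FOLLOW(S) ⊇ FOLLOW(H) = {$, end, print, read}; in H::=G S S (occurrence 2), the suffix after S is empty, so FOLLOW(S) ⊇ FOLLOW(H) = {$, end, print, read}. Thus FOLLOW(S) = {$, end, print, read}.
FOLLOW(C): in S::=print print C end, C is followed by end with FIRST {end}; in Q::=print C H C (occurrence 1), C is followed by H C with FIRST {end, print, read}; in Q::=print C H C (occurrence 2), the suffix after C is empty, so FOLLOW(C) ⊇ FOLLOW(Q) = {end}; in C::=end end C print, C is followed by print with FIRST {print}; in G::=C H Q end, C is followed by H Q end with FIRST {end, print, read}; in G::=print C, the suffix after C is empty, so FOLLOW(C) ⊇ FOLLOW(G) = {$, end, print, read}. Thus FOLLOW(C) = {$, end, print, read}.
FOLLOW(H): in S::=H, the suffix after H is empty, so FOLLOW(H) ⊇ FOLLOW(S) = {$, end, print, read}; in Q::=print C H C, H is followed by C with FIRST {end, read}; in C::=end S H, the suffix after H is empty, so FOLLOW(H) ⊇ FOLLOW(C) = {$, end, print, read}; in C::=read read print H, the suffix after H is empty, so FOLLOW(H) ⊇ FOLLOW(C) = {$, end, print, read}; in G::=C H Q end, H is followed by Q end with FIRST {end, print}. Thus FOLLOW(H) = {$, end, print, read}.
FOLLOW(G): in H::=G S S, G is followed by S S with FIRST {λ, end, print, read}; in H::=G S S, the suffix after G is nullable, so FOLLOW(G) ⊇ FOLLOW(H) = {$, end, print, read}. Thus FOLLOW(G) = {$, end, print, read}.

{$, end, print, read}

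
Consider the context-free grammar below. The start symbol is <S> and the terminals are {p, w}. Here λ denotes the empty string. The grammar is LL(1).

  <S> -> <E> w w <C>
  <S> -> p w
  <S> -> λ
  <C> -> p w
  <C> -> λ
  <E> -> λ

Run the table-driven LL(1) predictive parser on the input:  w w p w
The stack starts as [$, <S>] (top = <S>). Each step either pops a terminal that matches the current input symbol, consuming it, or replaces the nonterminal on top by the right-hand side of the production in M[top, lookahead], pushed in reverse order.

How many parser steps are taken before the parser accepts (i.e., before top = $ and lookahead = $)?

7

step 1: stack=$ <S>  input=w w p w $  — expand <S> -> <E> w w <C>
step 2: stack=$ <C> w w <E>  input=w w p w $  — expand <E> -> λ
step 3: stack=$ <C> w w  input=w w p w $  — match w
step 4: stack=$ <C> w  input=w p w $  — match w
step 5: stack=$ <C>  input=p w $  — expand <C> -> p w
step 6: stack=$ w p  input=p w $  — match p
step 7: stack=$ w  input=w $  — match w
Accept reached after 7 steps.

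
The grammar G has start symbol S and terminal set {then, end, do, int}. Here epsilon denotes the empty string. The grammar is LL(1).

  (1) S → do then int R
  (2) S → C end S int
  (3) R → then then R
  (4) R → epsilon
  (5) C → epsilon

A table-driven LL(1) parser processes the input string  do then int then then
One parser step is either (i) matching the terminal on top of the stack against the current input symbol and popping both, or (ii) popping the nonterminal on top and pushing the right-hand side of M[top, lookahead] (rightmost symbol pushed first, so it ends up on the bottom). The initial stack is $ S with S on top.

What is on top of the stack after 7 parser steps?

R

step 1: stack=$ S  input=do then int then then $  — expand S → do then int R
step 2: stack=$ R int then do  input=do then int then then $  — match do
step 3: stack=$ R int then  input=then int then then $  — match then
step 4: stack=$ R int  input=int then then $  — match int
step 5: stack=$ R  input=then then $  — expand R → then then R
step 6: stack=$ R then then  input=then then $  — match then
step 7: stack=$ R then  input=then $  — match then
Stack after step 7: $ R (top = R).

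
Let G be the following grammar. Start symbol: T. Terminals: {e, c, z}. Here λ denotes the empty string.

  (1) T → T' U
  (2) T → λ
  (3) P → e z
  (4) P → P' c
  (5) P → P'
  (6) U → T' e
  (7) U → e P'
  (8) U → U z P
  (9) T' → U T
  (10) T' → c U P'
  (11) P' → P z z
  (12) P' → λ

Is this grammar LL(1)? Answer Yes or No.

No

FIRST(T) = {λ, c, e}
FIRST(P) = {λ, c, e, z}
FIRST(U) = {c, e}
FIRST(T') = {c, e}
FIRST(P') = {λ, c, e, z}
FOLLOW(T) = {$, c, e}
FOLLOW(P) = {$, c, e, z}
FOLLOW(U) = {$, c, e, z}
FOLLOW(T') = {c, e}
FOLLOW(P') = {$, c, e, z}
Cell M[P, c] receives both P → P' c and P → P' — the grammar is not LL(1).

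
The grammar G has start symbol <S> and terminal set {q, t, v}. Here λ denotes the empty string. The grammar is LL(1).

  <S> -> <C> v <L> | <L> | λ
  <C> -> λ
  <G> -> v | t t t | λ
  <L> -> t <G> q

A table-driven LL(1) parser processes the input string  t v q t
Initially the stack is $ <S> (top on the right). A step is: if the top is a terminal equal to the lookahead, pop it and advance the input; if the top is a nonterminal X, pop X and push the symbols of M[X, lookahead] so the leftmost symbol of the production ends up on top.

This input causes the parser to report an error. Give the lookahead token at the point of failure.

     Stack      Input      Action
  1  $ <S>      t v q t $  expand <S> -> <L>
  2  $ <L>      t v q t $  expand <L> -> t <G> q
  3  $ q <G> t  t v q t $  match t
  4  $ q <G>    v q t $    expand <G> -> v
  5  $ q v      v q t $    match v
  6  $ q        q t $      match q
  7  $          t $        error: stack empty but input remains

t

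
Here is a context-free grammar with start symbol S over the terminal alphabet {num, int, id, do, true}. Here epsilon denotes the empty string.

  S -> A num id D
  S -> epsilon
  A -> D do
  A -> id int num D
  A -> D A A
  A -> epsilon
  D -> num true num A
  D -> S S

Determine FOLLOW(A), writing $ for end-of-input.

{$, do, id, num}

FIRST(S): from S->A num id D we get {do, id, num}; from S->epsilon we get {epsilon}. So FIRST(S) = {epsilon, do, id, num}.
FIRST(D): from D->num true num A we get {num}; from D->S S we get {epsilon, do, id, num}. So FIRST(D) = {epsilon, do, id, num}.
FIRST(A): from A->D do we get {do, id, num}; from A->id int num D we get {id}; from A->D A A we get {epsilon, do, id, num}; from A->epsilon we get {epsilon}. So FIRST(A) = {epsilon, do, id, num}.
FOLLOW(S) includes $ since S is the start symbol.
FOLLOW(S): in D->S S (occurrence 1), S is followed by S with FIRST {epsilon, do, id, num}; in D->S S (occurrence 1), the suffix after S is nullable, so FOLLOW(S) ⊇ FOLLOW(D) = {$, do, id, num}; in D->S S (occurrence 2), the suffix after S is empty, so FOLLOW(S) ⊇ FOLLOW(D) = {$, do, id, num}. Thus FOLLOW(S) = {$, do, id, num}.
FOLLOW(A): in S->A num id D, A is followed by num id D with FIRST {num}; in A->D A A (occurrence 1), A is followed by A with FIRST {epsilon, do, id, num}; in A->D A A (occurrence 1), the suffix after A is nullable (adds nothing new); in A->D A A (occurrence 2), the suffix after A is empty (adds nothing new); in D->num true num A, the suffix after A is empty, so FOLLOW(A) ⊇ FOLLOW(D) = {$, do, id, num}. Thus FOLLOW(A) = {$, do, id, num}.
FOLLOW(D): in S->A num id D, the suffix after D is empty, so FOLLOW(D) ⊇ FOLLOW(S) = {$, do, id, num}; in A->D do, D is followed by do with FIRST {do}; in A->id int num D, the suffix after D is empty, so FOLLOW(D) ⊇ FOLLOW(A) = {$, do, id, num}; in A->D A A, D is followed by A A with FIRST {epsilon, do, id, num}; in A->D A A, the suffix after D is nullable, so FOLLOW(D) ⊇ FOLLOW(A) = {$, do, id, num}. Thus FOLLOW(D) = {$, do, id, num}.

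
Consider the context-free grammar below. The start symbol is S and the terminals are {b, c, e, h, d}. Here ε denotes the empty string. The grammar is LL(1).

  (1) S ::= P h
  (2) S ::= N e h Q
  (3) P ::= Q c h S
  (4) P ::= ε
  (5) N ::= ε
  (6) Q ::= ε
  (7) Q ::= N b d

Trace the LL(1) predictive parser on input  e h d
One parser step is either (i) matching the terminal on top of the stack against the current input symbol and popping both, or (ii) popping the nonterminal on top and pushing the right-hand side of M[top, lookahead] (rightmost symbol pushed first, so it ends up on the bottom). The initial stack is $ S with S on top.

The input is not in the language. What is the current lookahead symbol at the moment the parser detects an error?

step 1: stack=$ S  input=e h d $  — expand S ::= N e h Q
step 2: stack=$ Q h e N  input=e h d $  — expand N ::= ε
step 3: stack=$ Q h e  input=e h d $  — match e
step 4: stack=$ Q h  input=h d $  — match h
step 5: stack=$ Q  input=d $  — error: M[Q, d] is empty

d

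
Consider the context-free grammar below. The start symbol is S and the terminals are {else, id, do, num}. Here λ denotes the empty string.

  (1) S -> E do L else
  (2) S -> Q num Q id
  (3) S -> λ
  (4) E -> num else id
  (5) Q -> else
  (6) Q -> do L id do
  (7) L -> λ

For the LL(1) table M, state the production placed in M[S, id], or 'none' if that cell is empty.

none

FIRST(E): from E->num else id we get {num}. So FIRST(E) = {num}.
FIRST(Q): from Q->else we get {else}; from Q->do L id do we get {do}. So FIRST(Q) = {do, else}.
FIRST(L): from L->λ we get {λ}. So FIRST(L) = {λ}.
FIRST(S): from S->E do L else we get {num}; from S->Q num Q id we get {do, else}; from S->λ we get {λ}. So FIRST(S) = {λ, do, else, num}.
FOLLOW(S) includes $ since S is the start symbol.
FOLLOW(S): S appears on no right-hand side. Thus FOLLOW(S) = {$}.
For S -> E do L else: FIRST(E do L else) = {num}, so it goes in M[S, t] for t ∈ {num}.
For S -> Q num Q id: FIRST(Q num Q id) = {do, else}, so it goes in M[S, t] for t ∈ {do, else}.
For S -> λ: FIRST(λ) = {λ}, so it goes in M[S, t] for t ∈ {}; since λ ∈ FIRST, also for every t ∈ FOLLOW(S) = {$}.
None of these place a production in M[S, id].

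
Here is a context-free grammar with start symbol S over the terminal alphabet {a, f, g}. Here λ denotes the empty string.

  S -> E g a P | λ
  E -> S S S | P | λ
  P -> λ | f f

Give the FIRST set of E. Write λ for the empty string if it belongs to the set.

{λ, f, g}

FIRST(P): from P->λ we get {λ}; from P->f f we get {f}. So FIRST(P) = {λ, f}.
FIRST(S): from S->E g a P we get {f, g}; from S->λ we get {λ}. So FIRST(S) = {λ, f, g}.
FIRST(E): from E->S S S we get {λ, f, g}; from E->P we get {λ, f}; from E->λ we get {λ}. So FIRST(E) = {λ, f, g}.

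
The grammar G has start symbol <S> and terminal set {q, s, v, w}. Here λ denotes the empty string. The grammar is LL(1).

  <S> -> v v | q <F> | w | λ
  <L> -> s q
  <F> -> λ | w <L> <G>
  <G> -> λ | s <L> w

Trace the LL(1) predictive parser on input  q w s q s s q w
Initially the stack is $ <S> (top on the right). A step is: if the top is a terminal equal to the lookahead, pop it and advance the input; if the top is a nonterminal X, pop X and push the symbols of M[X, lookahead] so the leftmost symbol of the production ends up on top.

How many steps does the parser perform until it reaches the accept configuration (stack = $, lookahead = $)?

13

step 1: stack=$ <S>  input=q w s q s s q w $  — expand <S> -> q <F>
step 2: stack=$ <F> q  input=q w s q s s q w $  — match q
step 3: stack=$ <F>  input=w s q s s q w $  — expand <F> -> w <L> <G>
step 4: stack=$ <G> <L> w  input=w s q s s q w $  — match w
step 5: stack=$ <G> <L>  input=s q s s q w $  — expand <L> -> s q
step 6: stack=$ <G> q s  input=s q s s q w $  — match s
step 7: stack=$ <G> q  input=q s s q w $  — match q
step 8: stack=$ <G>  input=s s q w $  — expand <G> -> s <L> w
step 9: stack=$ w <L> s  input=s s q w $  — match s
step 10: stack=$ w <L>  input=s q w $  — expand <L> -> s q
step 11: stack=$ w q s  input=s q w $  — match s
step 12: stack=$ w q  input=q w $  — match q
step 13: stack=$ w  input=w $  — match w
Accept reached after 13 steps.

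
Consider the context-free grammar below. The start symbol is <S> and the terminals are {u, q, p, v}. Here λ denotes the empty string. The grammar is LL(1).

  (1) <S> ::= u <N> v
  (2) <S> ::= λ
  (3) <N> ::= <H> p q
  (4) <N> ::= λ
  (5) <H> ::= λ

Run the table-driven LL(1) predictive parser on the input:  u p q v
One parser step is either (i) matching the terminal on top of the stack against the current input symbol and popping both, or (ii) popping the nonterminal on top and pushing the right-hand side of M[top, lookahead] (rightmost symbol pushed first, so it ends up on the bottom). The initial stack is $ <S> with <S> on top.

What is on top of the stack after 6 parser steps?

v

step 1: stack=$ <S>  input=u p q v $  — expand <S> ::= u <N> v
step 2: stack=$ v <N> u  input=u p q v $  — match u
step 3: stack=$ v <N>  input=p q v $  — expand <N> ::= <H> p q
step 4: stack=$ v q p <H>  input=p q v $  — expand <H> ::= λ
step 5: stack=$ v q p  input=p q v $  — match p
step 6: stack=$ v q  input=q v $  — match q
Stack after step 6: $ v (top = v).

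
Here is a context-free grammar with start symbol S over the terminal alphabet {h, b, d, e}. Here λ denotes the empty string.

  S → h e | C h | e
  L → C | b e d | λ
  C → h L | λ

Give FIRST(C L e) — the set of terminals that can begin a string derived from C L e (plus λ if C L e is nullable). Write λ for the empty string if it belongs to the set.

FIRST(C): from C→h L we get {h}; from C→λ we get {λ}. So FIRST(C) = {λ, h}.
FIRST(S): from S→h e we get {h}; from S→C h we get {h}; from S→e we get {e}. So FIRST(S) = {e, h}.
FIRST(L): from L→C we get {λ, h}; from L→b e d we get {b}; from L→λ we get {λ}. So FIRST(L) = {λ, b, h}.
FIRST(C L e): take FIRST of each symbol in turn, carrying on past any symbol whose FIRST contains λ; result {b, e, h}.

{b, e, h}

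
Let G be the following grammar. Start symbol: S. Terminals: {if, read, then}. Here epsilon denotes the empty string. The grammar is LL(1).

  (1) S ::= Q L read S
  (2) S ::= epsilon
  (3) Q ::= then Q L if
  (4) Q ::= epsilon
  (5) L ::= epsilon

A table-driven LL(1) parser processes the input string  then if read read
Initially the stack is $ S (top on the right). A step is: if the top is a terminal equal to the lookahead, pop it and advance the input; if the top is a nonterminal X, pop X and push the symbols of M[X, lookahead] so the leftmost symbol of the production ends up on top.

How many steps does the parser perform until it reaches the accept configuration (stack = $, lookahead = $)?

step 1: stack=$ S  input=then if read read $  — expand S ::= Q L read S
step 2: stack=$ S read L Q  input=then if read read $  — expand Q ::= then Q L if
step 3: stack=$ S read L if L Q then  input=then if read read $  — match then
step 4: stack=$ S read L if L Q  input=if read read $  — expand Q ::= epsilon
step 5: stack=$ S read L if L  input=if read read $  — expand L ::= epsilon
step 6: stack=$ S read L if  input=if read read $  — match if
step 7: stack=$ S read L  input=read read $  — expand L ::= epsilon
step 8: stack=$ S read  input=read read $  — match read
step 9: stack=$ S  input=read $  — expand S ::= Q L read S
step 10: stack=$ S read L Q  input=read $  — expand Q ::= epsilon
step 11: stack=$ S read L  input=read $  — expand L ::= epsilon
step 12: stack=$ S read  input=read $  — match read
step 13: stack=$ S  input=$  — expand S ::= epsilon
Accept reached after 13 steps.

13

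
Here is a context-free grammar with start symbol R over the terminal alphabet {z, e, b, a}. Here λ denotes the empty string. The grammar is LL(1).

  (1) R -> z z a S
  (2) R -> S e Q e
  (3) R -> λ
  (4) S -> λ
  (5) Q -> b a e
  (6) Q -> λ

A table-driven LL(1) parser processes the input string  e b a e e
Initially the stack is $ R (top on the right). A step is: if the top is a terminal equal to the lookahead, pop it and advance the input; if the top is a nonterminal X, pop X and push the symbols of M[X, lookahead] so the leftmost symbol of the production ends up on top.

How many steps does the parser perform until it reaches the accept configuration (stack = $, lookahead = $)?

step 1: stack=$ R  input=e b a e e $  — expand R -> S e Q e
step 2: stack=$ e Q e S  input=e b a e e $  — expand S -> λ
step 3: stack=$ e Q e  input=e b a e e $  — match e
step 4: stack=$ e Q  input=b a e e $  — expand Q -> b a e
step 5: stack=$ e e a b  input=b a e e $  — match b
step 6: stack=$ e e a  input=a e e $  — match a
step 7: stack=$ e e  input=e e $  — match e
step 8: stack=$ e  input=e $  — match e
Accept reached after 8 steps.

8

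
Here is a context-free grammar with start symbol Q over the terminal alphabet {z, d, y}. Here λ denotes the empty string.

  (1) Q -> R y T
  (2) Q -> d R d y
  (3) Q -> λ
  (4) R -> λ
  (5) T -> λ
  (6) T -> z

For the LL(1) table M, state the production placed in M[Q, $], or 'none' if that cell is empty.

FIRST(R) = {λ}
FIRST(T) = {λ, z}
FIRST(Q) = {λ, d, y}  (via R y T)
FOLLOW(Q) includes $ since Q is the start symbol.
FOLLOW(Q): Q appears on no right-hand side. Thus FOLLOW(Q) = {$}.
For Q -> R y T: FIRST(R y T) = {y}, so it goes in M[Q, t] for t ∈ {y}.
For Q -> d R d y: FIRST(d R d y) = {d}, so it goes in M[Q, t] for t ∈ {d}.
For Q -> λ: FIRST(λ) = {λ}, so it goes in M[Q, t] for t ∈ {}; since λ ∈ FIRST, also for every t ∈ FOLLOW(Q) = {$}.

Q -> λ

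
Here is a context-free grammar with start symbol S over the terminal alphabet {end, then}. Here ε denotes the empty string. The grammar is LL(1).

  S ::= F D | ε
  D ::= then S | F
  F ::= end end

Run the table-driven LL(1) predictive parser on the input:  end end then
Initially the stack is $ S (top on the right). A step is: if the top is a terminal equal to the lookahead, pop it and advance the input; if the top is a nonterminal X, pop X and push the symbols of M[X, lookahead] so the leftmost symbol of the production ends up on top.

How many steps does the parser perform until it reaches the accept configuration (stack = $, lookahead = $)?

7

step 1: stack=$ S  input=end end then $  — expand S ::= F D
step 2: stack=$ D F  input=end end then $  — expand F ::= end end
step 3: stack=$ D end end  input=end end then $  — match end
step 4: stack=$ D end  input=end then $  — match end
step 5: stack=$ D  input=then $  — expand D ::= then S
step 6: stack=$ S then  input=then $  — match then
step 7: stack=$ S  input=$  — expand S ::= ε
Accept reached after 7 steps.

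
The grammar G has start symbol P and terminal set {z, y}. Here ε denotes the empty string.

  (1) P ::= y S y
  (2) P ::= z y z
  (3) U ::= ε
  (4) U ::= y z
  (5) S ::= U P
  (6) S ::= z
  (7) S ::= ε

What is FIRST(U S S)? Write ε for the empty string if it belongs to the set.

{ε, y, z}

FIRST(P): from P::=y S y we get {y}; from P::=z y z we get {z}. So FIRST(P) = {y, z}.
FIRST(U): from U::=ε we get {ε}; from U::=y z we get {y}. So FIRST(U) = {ε, y}.
FIRST(S): from S::=U P we get {y, z}; from S::=z we get {z}; from S::=ε we get {ε}. So FIRST(S) = {ε, y, z}.
FIRST(U S S): take FIRST of each symbol in turn, carrying on past any symbol whose FIRST contains ε; result {ε, y, z}.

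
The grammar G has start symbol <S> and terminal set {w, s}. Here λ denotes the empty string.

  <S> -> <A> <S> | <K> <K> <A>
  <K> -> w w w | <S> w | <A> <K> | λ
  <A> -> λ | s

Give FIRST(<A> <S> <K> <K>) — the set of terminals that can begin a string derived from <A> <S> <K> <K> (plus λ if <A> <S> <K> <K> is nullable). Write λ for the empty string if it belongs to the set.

{λ, s, w}

FIRST(<A>): from <A>->λ we get {λ}; from <A>->s we get {s}. So FIRST(<A>) = {λ, s}.
FIRST(<S>): from <S>-><A> <S> we get {λ, s, w}; from <S>-><K> <K> <A> we get {λ, s, w}. So FIRST(<S>) = {λ, s, w}.
FIRST(<K>): from <K>->w w w we get {w}; from <K>-><S> w we get {s, w}; from <K>-><A> <K> we get {λ, s, w}; from <K>->λ we get {λ}. So FIRST(<K>) = {λ, s, w}.
FIRST(<A> <S> <K> <K>): take FIRST of each symbol in turn, carrying on past any symbol whose FIRST contains λ; result {λ, s, w}.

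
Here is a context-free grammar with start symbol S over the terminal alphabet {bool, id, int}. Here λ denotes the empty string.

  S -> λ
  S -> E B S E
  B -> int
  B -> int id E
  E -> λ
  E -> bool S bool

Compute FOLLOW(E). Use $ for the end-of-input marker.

FIRST(B): from B->int we get {int}; from B->int id E we get {int}. So FIRST(B) = {int}.
FIRST(E): from E->λ we get {λ}; from E->bool S bool we get {bool}. So FIRST(E) = {λ, bool}.
FIRST(S): from S->λ we get {λ}; from S->E B S E we get {bool, int}. So FIRST(S) = {λ, bool, int}.
FOLLOW(S) includes $ since S is the start symbol.
FOLLOW(S): in S->E B S E, S is followed by E with FIRST {λ, bool}; in S->E B S E, the suffix after S is nullable (adds nothing new); in E->bool S bool, S is followed by bool with FIRST {bool}. Thus FOLLOW(S) = {$, bool}.
FOLLOW(B): in S->E B S E, B is followed by S E with FIRST {λ, bool, int}; in S->E B S E, the suffix after B is nullable, so FOLLOW(B) ⊇ FOLLOW(S) = {$, bool}. Thus FOLLOW(B) = {$, bool, int}.
FOLLOW(E): in S->E B S E (occurrence 1), E is followed by B S E with FIRST {int}; in S->E B S E (occurrence 2), the suffix after E is empty, so FOLLOW(E) ⊇ FOLLOW(S) = {$, bool}; in B->int id E, the suffix after E is empty, so FOLLOW(E) ⊇ FOLLOW(B) = {$, bool, int}. Thus FOLLOW(E) = {$, bool, int}.

{$, bool, int}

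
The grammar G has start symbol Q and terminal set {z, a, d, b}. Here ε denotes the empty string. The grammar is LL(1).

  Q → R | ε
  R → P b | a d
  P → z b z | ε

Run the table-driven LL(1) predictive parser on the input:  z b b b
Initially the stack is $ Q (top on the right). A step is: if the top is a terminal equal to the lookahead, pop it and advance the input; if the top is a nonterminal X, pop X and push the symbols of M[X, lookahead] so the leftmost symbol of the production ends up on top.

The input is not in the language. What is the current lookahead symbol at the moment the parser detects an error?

b

     Stack      Input      Action
  1  $ Q        z b b b $  expand Q → R
  2  $ R        z b b b $  expand R → P b
  3  $ b P      z b b b $  expand P → z b z
  4  $ b z b z  z b b b $  match z
  5  $ b z b    b b b $    match b
  6  $ b z      b b $      error: top is terminal z but lookahead is b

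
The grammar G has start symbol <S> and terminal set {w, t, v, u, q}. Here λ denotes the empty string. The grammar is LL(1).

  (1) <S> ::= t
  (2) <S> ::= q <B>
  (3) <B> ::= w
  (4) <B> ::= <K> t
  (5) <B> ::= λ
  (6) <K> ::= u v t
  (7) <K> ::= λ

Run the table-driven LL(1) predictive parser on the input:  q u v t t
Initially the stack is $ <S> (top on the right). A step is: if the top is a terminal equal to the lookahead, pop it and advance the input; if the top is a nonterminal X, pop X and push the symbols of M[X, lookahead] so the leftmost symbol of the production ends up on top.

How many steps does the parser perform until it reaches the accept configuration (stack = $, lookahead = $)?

step 1: stack=$ <S>  input=q u v t t $  — expand <S> ::= q <B>
step 2: stack=$ <B> q  input=q u v t t $  — match q
step 3: stack=$ <B>  input=u v t t $  — expand <B> ::= <K> t
step 4: stack=$ t <K>  input=u v t t $  — expand <K> ::= u v t
step 5: stack=$ t t v u  input=u v t t $  — match u
step 6: stack=$ t t v  input=v t t $  — match v
step 7: stack=$ t t  input=t t $  — match t
step 8: stack=$ t  input=t $  — match t
Accept reached after 8 steps.

8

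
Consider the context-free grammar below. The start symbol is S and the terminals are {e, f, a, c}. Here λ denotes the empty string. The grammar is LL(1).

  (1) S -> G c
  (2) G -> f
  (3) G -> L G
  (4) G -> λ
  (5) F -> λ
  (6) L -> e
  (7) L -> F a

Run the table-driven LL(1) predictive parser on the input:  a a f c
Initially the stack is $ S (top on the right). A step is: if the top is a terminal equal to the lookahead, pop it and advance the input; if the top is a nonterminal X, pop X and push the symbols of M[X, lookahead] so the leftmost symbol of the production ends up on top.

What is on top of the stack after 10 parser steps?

      Stack      Input      Action
   1  $ S        a a f c $  expand S -> G c
   2  $ c G      a a f c $  expand G -> L G
   3  $ c G L    a a f c $  expand L -> F a
   4  $ c G a F  a a f c $  expand F -> λ
   5  $ c G a    a a f c $  match a
   6  $ c G      a f c $    expand G -> L G
   7  $ c G L    a f c $    expand L -> F a
   8  $ c G a F  a f c $    expand F -> λ
   9  $ c G a    a f c $    match a
  10  $ c G      f c $      expand G -> f
Stack after step 10: $ c f (top = f).

f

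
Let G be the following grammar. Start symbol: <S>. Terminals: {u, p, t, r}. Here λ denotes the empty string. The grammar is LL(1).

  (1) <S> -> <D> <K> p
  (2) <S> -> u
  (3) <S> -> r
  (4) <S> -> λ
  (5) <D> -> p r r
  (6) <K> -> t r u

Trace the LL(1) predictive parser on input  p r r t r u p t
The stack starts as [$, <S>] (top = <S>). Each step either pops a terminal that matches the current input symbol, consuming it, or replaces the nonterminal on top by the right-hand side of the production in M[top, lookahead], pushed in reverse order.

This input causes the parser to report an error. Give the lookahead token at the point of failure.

t

      Stack          Input              Action
   1  $ <S>          p r r t r u p t $  expand <S> -> <D> <K> p
   2  $ p <K> <D>    p r r t r u p t $  expand <D> -> p r r
   3  $ p <K> r r p  p r r t r u p t $  match p
   4  $ p <K> r r    r r t r u p t $    match r
   5  $ p <K> r      r t r u p t $      match r
   6  $ p <K>        t r u p t $        expand <K> -> t r u
   7  $ p u r t      t r u p t $        match t
   8  $ p u r        r u p t $          match r
   9  $ p u          u p t $            match u
  10  $ p            p t $              match p
  11  $              t $                error: stack empty but input remains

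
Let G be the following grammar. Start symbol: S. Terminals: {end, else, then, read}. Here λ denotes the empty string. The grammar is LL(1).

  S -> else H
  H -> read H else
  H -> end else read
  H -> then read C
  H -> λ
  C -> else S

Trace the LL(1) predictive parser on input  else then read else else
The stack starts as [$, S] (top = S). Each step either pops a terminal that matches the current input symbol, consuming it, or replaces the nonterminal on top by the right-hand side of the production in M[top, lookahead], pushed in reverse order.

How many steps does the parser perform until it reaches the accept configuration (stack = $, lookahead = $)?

step 1: stack=$ S  input=else then read else else $  — expand S -> else H
step 2: stack=$ H else  input=else then read else else $  — match else
step 3: stack=$ H  input=then read else else $  — expand H -> then read C
step 4: stack=$ C read then  input=then read else else $  — match then
step 5: stack=$ C read  input=read else else $  — match read
step 6: stack=$ C  input=else else $  — expand C -> else S
step 7: stack=$ S else  input=else else $  — match else
step 8: stack=$ S  input=else $  — expand S -> else H
step 9: stack=$ H else  input=else $  — match else
step 10: stack=$ H  input=$  — expand H -> λ
Accept reached after 10 steps.

10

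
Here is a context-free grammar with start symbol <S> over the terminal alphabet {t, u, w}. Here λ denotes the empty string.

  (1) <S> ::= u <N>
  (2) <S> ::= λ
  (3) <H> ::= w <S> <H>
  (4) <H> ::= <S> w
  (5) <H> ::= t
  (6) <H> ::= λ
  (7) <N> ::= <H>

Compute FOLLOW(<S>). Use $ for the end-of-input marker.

FIRST(<S>) = {λ, u}
FIRST(<H>) = {λ, t, u, w}  (via <S> w)
FIRST(<N>) = {λ, t, u, w}  (via <H>)
FOLLOW(<S>) includes $ since <S> is the start symbol.
FOLLOW(<S>): in <H>::=w <S> <H>, <S> is followed by <H> with FIRST {λ, t, u, w}; in <H>::=w <S> <H>, the suffix after <S> is nullable, so FOLLOW(<S>) ⊇ FOLLOW(<H>) = {$, t, u, w}; in <H>::=<S> w, <S> is followed by w with FIRST {w}. Thus FOLLOW(<S>) = {$, t, u, w}.
FOLLOW(<N>): in <S>::=u <N>, the suffix after <N> is empty, so FOLLOW(<N>) ⊇ FOLLOW(<S>) = {$, t, u, w}. Thus FOLLOW(<N>) = {$, t, u, w}.
FOLLOW(<H>): in <H>::=w <S> <H>, the suffix after <H> is empty (adds nothing new); in <N>::=<H>, the suffix after <H> is empty, so FOLLOW(<H>) ⊇ FOLLOW(<N>) = {$, t, u, w}. Thus FOLLOW(<H>) = {$, t, u, w}.

{$, t, u, w}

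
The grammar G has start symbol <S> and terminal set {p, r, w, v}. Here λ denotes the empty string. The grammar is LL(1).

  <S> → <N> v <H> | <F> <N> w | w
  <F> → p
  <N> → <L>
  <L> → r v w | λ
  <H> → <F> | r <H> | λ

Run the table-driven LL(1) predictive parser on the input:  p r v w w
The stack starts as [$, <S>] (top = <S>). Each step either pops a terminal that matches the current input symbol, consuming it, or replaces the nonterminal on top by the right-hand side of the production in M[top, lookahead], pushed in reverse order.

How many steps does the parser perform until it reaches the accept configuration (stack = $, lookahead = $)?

step 1: stack=$ <S>  input=p r v w w $  — expand <S> → <F> <N> w
step 2: stack=$ w <N> <F>  input=p r v w w $  — expand <F> → p
step 3: stack=$ w <N> p  input=p r v w w $  — match p
step 4: stack=$ w <N>  input=r v w w $  — expand <N> → <L>
step 5: stack=$ w <L>  input=r v w w $  — expand <L> → r v w
step 6: stack=$ w w v r  input=r v w w $  — match r
step 7: stack=$ w w v  input=v w w $  — match v
step 8: stack=$ w w  input=w w $  — match w
step 9: stack=$ w  input=w $  — match w
Accept reached after 9 steps.

9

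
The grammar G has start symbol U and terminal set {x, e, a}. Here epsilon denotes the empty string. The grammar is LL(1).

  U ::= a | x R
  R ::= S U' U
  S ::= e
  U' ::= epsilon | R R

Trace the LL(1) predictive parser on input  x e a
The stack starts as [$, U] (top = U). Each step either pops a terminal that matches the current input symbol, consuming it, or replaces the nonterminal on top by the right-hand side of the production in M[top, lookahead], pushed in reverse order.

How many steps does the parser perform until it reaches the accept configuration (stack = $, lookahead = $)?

8

     Stack     Input    Action
  1  $ U       x e a $  expand U ::= x R
  2  $ R x     x e a $  match x
  3  $ R       e a $    expand R ::= S U' U
  4  $ U U' S  e a $    expand S ::= e
  5  $ U U' e  e a $    match e
  6  $ U U'    a $      expand U' ::= epsilon
  7  $ U       a $      expand U ::= a
  8  $ a       a $      match a
Accept reached after 8 steps.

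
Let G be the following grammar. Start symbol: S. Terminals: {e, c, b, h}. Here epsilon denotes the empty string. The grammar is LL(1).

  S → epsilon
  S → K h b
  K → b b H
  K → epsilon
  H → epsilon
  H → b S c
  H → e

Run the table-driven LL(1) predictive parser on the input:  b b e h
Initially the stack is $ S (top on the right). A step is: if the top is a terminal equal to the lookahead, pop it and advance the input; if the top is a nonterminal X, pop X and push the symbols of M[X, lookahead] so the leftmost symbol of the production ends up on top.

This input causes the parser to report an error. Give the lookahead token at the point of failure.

$

step 1: stack=$ S  input=b b e h $  — expand S → K h b
step 2: stack=$ b h K  input=b b e h $  — expand K → b b H
step 3: stack=$ b h H b b  input=b b e h $  — match b
step 4: stack=$ b h H b  input=b e h $  — match b
step 5: stack=$ b h H  input=e h $  — expand H → e
step 6: stack=$ b h e  input=e h $  — match e
step 7: stack=$ b h  input=h $  — match h
step 8: stack=$ b  input=$  — error: top is terminal b but lookahead is $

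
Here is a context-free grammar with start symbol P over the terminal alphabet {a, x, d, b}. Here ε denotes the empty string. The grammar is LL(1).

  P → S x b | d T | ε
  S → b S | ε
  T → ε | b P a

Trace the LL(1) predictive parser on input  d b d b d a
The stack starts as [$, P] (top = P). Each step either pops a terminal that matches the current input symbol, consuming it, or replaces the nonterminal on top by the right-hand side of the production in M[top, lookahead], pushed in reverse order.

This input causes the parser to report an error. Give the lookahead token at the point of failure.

$

      Stack      Input          Action
   1  $ P        d b d b d a $  expand P → d T
   2  $ T d      d b d b d a $  match d
   3  $ T        b d b d a $    expand T → b P a
   4  $ a P b    b d b d a $    match b
   5  $ a P      d b d a $      expand P → d T
   6  $ a T d    d b d a $      match d
   7  $ a T      b d a $        expand T → b P a
   8  $ a a P b  b d a $        match b
   9  $ a a P    d a $          expand P → d T
  10  $ a a T d  d a $          match d
  11  $ a a T    a $            expand T → ε
  12  $ a a      a $            match a
  13  $ a        $              error: top is terminal a but lookahead is $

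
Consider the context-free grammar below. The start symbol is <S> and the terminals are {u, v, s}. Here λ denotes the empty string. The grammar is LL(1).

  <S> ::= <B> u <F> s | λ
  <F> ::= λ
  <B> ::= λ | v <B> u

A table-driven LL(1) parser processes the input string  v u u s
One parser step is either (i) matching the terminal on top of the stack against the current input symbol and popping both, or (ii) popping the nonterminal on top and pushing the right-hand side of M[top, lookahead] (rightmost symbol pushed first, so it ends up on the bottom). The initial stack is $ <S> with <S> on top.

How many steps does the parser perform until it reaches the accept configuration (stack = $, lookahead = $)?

step 1: stack=$ <S>  input=v u u s $  — expand <S> ::= <B> u <F> s
step 2: stack=$ s <F> u <B>  input=v u u s $  — expand <B> ::= v <B> u
step 3: stack=$ s <F> u u <B> v  input=v u u s $  — match v
step 4: stack=$ s <F> u u <B>  input=u u s $  — expand <B> ::= λ
step 5: stack=$ s <F> u u  input=u u s $  — match u
step 6: stack=$ s <F> u  input=u s $  — match u
step 7: stack=$ s <F>  input=s $  — expand <F> ::= λ
step 8: stack=$ s  input=s $  — match s
Accept reached after 8 steps.

8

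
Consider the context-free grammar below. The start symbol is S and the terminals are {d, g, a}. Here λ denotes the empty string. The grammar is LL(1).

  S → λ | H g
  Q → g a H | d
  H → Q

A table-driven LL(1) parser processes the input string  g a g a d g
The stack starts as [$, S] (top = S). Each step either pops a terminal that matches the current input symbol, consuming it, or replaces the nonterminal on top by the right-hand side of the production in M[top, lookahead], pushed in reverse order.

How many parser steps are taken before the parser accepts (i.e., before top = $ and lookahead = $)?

      Stack      Input          Action
   1  $ S        g a g a d g $  expand S → H g
   2  $ g H      g a g a d g $  expand H → Q
   3  $ g Q      g a g a d g $  expand Q → g a H
   4  $ g H a g  g a g a d g $  match g
   5  $ g H a    a g a d g $    match a
   6  $ g H      g a d g $      expand H → Q
   7  $ g Q      g a d g $      expand Q → g a H
   8  $ g H a g  g a d g $      match g
   9  $ g H a    a d g $        match a
  10  $ g H      d g $          expand H → Q
  11  $ g Q      d g $          expand Q → d
  12  $ g d      d g $          match d
  13  $ g        g $            match g
Accept reached after 13 steps.

13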